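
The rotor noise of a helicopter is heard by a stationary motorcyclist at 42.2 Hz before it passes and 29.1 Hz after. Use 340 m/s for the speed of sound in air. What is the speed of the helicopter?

62 m/s

f₁/f₂ = (v + v_s)/(v − v_s), so v_s = v · (f₁ − f₂)/(f₁ + f₂).
v_s = 340 × (42.2 − 29.1)/(42.2 + 29.1) = 340 × 13.1/71.3 ≈ 62 m/s.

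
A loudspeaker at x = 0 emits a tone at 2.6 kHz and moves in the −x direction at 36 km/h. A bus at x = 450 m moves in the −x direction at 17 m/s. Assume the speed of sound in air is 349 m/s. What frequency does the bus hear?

2.65 kHz

36 km/h = 10 m/s.
The observer lies on the +x side, so the source is heading away from the observer and the observer is heading toward the source.
General Doppler shift: f' = f · (v + v_o)/(v + v_s).
f' = 2.6 × (349 + 17)/(349 + 10) = 2.6 × 366/359 ≈ 2.65 kHz.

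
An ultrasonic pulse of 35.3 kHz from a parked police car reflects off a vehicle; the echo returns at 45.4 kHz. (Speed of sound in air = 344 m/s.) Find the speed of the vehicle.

Double Doppler shift off a moving reflector: f₂ = f₀ · (v + u)/(v − u) (u > 0 toward emitter).
Rearranging, u = v · (f₂ − f₀)/(f₂ + f₀) = 344 × 10.1/80.7 ≈ 43 m/s.
So the vehicle is moving at 43 m/s toward the emitter.

43 m/s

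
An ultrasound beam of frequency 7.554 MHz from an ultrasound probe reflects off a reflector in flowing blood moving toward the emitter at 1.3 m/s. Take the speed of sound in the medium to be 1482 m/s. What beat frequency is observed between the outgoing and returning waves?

13264 Hz

At the reflector in flowing blood (a moving observer), f₁ = f₀ · (v + u)/v = 7.554 × 1483.3/1482 ≈ 7.56063 MHz.
The reflection then acts as a moving source: f₂ = f₁ · v/(v − u) ≈ 7.56726 MHz.
Equivalently f₂ = f₀ · (v + u)/(v − u).
Beat frequency (with f₀ = 7554000 Hz): |f₂ − f₀| = 2u·f₀/(v − u) = 2 × 1.3 × 7554000/1480.7 ≈ 13264 Hz.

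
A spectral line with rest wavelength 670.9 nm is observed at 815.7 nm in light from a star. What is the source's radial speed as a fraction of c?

0.193

λ'/λ₀ = 1.2158 > 1 (redshift), so the source is receding.
λ'/λ₀ = √((1 + β)/(1 − β)) for a receding source ⇒ β = (r² − 1)/(r² + 1) with r = λ'/λ₀.
β = (1.4782 − 1)/(1.4782 + 1) ≈ 0.193.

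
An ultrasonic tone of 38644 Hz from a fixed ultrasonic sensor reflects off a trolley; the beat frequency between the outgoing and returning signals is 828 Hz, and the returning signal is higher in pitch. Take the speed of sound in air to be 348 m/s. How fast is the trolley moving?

Double Doppler shift off a moving reflector: f₂ = f₀ · (v + u)/(v − u) (u > 0 toward emitter).
Returning signal is higher, so f₂ = f₀ + Δf = 38644 + 828 = 39472 Hz.
Rearranging, u = v · (f₂ − f₀)/(f₂ + f₀) = 348 × 828/78116 ≈ 3.7 m/s.
So the trolley is moving at 3.7 m/s toward the emitter.

3.7 m/s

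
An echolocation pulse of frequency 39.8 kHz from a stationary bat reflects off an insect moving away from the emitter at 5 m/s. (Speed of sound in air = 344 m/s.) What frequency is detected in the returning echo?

38.7 kHz

The insect first receives the wave as a moving observer: f₁ = f₀ · (v − u)/v = 39.8 × (344 − 5)/344 ≈ 39.2 kHz.
The reflection then acts as a moving source: f₂ = f₁ · v/(v + u) ≈ 38.7 kHz.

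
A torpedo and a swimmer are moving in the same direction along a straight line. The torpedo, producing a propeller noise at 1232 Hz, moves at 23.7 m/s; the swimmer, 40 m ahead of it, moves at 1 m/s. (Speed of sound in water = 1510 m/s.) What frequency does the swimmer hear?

1251 Hz

The swimmer is ahead, so the torpedo is moving toward it while the swimmer is moving away from the torpedo.
Both move, so f' = f · (v − v_o)/(v − v_s).
f' = 1232 × (1510 − 1)/(1510 − 23.7) = 1232 × 1509/1486.3 ≈ 1251 Hz.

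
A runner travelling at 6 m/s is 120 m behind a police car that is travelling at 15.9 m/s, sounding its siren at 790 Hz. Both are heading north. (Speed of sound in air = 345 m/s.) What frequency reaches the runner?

The runner is behind, so the police car is moving away from it while the runner is moving toward the police car.
With source receding and observer approaching, f' = f · (v + v_o)/(v + v_s).
f' = 790 × (345 + 6)/(345 + 15.9) = 790 × 351/360.9 ≈ 768 Hz.

768 Hz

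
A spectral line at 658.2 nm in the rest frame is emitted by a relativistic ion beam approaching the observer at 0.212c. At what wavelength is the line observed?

Relativistic Doppler for wavelength: λ' = λ₀ · √((1 − β)/(1 + β)).
λ' = 658.2 × √(0.7880/1.2120) = 658.2 × 0.80633 ≈ 530.7 nm.

530.7 nm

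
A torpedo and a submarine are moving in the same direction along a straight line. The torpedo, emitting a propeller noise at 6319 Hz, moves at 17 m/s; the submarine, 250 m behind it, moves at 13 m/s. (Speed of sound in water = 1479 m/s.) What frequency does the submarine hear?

The submarine is behind, so the torpedo is moving away from it while the submarine is moving toward the torpedo.
With source receding and observer approaching, f' = f · (v + v_o)/(v + v_s).
f' = 6319 × (1479 + 13)/(1479 + 17) = 6319 × 1492/1496 ≈ 6302 Hz.

6302 Hz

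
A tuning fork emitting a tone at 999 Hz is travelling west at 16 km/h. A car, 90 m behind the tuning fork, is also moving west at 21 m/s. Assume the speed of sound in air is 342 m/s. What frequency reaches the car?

16 km/h = 4.444 m/s.
The car is behind, so the tuning fork is moving away from it while the car is moving toward the tuning fork.
General Doppler shift: f' = f · (v + v_o)/(v + v_s).
f' = 999 × (342 + 21)/(342 + 4.444) = 999 × 363/346.44 ≈ 1047 Hz.

1047 Hz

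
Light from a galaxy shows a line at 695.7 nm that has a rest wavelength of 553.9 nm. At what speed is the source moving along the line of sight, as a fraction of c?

λ'/λ₀ = 1.2560 > 1 (redshift), so the source is receding.
λ'/λ₀ = √((1 + β)/(1 − β)) for a receding source ⇒ β = (r² − 1)/(r² + 1) with r = λ'/λ₀.
β = (1.5775 − 1)/(1.5775 + 1) ≈ 0.224.

0.224c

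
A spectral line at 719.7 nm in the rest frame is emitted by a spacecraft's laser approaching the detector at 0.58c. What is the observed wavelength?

371.1 nm

Relativistic Doppler for wavelength: λ' = λ₀ · √((1 − β)/(1 + β)).
λ' = 719.7 × √(0.4200/1.5800) = 719.7 × 0.51558 ≈ 371.1 nm.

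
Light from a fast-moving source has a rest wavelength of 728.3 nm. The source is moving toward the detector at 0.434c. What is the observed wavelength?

457.6 nm

Relativistic Doppler for wavelength: λ' = λ₀ · √((1 − β)/(1 + β)).
λ' = 728.3 × √(0.5660/1.4340) = 728.3 × 0.62825 ≈ 457.6 nm.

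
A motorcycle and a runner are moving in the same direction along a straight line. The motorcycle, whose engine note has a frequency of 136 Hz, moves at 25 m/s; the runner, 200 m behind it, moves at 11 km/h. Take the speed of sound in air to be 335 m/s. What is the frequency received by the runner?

11 km/h = 3.056 m/s.
The runner is behind, so the motorcycle is moving away from it while the runner is moving toward the motorcycle.
With source receding and observer approaching, f' = f · (v + v_o)/(v + v_s).
f' = 136 × (335 + 3.056)/(335 + 25) = 136 × 338.06/360 ≈ 128 Hz.

128 Hz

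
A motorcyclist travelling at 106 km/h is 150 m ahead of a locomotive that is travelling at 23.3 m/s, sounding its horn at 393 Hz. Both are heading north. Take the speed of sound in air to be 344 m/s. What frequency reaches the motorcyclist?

106 km/h = 29.44 m/s.
The motorcyclist is ahead, so the locomotive is moving toward it while the motorcyclist is moving away from the locomotive.
General Doppler shift: f' = f · (v − v_o)/(v − v_s).
f' = 393 × (344 − 29.44)/(344 − 23.3) = 393 × 314.56/320.7 ≈ 385 Hz.

385 Hz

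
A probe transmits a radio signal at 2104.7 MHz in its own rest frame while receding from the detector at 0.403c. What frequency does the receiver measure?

1372.9 MHz

Relativistic Doppler for frequency: f' = f₀ · √((1 − β)/(1 + β)).
f' = 2104.7 × √(0.5970/1.4030) = 2104.7 × 0.65232 ≈ 1372.9 MHz.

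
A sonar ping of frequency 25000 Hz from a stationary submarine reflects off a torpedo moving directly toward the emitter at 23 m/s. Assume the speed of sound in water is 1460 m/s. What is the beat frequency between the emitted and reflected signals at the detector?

800 Hz

At the torpedo (a moving observer), f₁ = f₀ · (v + u)/v = 25000 × 1483/1460 ≈ 25394 Hz.
The reflection then acts as a moving source: f₂ = f₁ · v/(v − u) ≈ 25800 Hz.
Equivalently f₂ = f₀ · (v + u)/(v − u).
Beat frequency: |f₂ − f₀| = 2u·f₀/(v − u) = 2 × 23 × 25000/1437 ≈ 800 Hz.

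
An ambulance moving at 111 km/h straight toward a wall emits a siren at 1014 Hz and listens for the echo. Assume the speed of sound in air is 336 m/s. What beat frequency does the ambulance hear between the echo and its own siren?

111 km/h = 30.83 m/s.
The wall receives the sound from a moving source: f₁ = f₀ · v/(v − v_e) = 1014 × 336/305.17 ≈ 1116 Hz.
On the return leg the ambulance is a moving observer: f₂ = f₁ · (v + v_e)/v = 1116 × 366.83/336 ≈ 1219 Hz.
Beat against the emitted tone: |f₂ − f₀| = 2v_e·f₀/(v − v_e) = 2 × 30.83 × 1014/305.17 ≈ 205 Hz.

205 Hz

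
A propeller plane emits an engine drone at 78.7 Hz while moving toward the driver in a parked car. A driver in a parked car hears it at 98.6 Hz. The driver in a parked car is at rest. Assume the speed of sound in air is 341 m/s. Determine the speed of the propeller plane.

f' = f · v/(v − v_s) ⇒ v_s = v · |1 − f/f'|.
v_s = 341 × |1 − 78.7/98.6| = 341 × 0.2018 ≈ 69 m/s.

69 m/s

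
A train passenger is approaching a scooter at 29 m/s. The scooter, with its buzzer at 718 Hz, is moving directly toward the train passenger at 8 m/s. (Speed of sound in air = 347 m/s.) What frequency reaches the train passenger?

796 Hz

General Doppler shift: f' = f · (v + v_o)/(v − v_s).
f' = 718 × (347 + 29)/(347 − 8) = 718 × 376/339 ≈ 796 Hz.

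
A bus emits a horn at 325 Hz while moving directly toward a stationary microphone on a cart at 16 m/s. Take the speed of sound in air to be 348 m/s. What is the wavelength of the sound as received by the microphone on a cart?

1.02 m

Moving source, stationary observer: f' = f · v/(v − v_s) since the source is approaching.
f' = 325 × 348/(348 − 16) ≈ 341 Hz.
λ' = v/f' = 348/340.663 ≈ 1.02 m.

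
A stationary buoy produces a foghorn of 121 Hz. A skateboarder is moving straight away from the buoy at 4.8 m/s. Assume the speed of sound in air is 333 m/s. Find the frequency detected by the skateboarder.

Only the observer moves, away from the source, so f' = f · (v − v_o)/v.
f' = 121 × (333 − 4.8)/333 = 121 × 328.2/333 ≈ 119 Hz.

119 Hz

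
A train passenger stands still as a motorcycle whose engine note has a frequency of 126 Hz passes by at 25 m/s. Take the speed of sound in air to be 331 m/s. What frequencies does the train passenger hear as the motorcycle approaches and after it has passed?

Approaching: f₁ = f · v/(v − v_s) = 126 × 331/306 ≈ 136 Hz.
Receding: f₂ = f · v/(v + v_s) = 126 × 331/356 ≈ 117 Hz.

136 Hz approaching; 117 Hz receding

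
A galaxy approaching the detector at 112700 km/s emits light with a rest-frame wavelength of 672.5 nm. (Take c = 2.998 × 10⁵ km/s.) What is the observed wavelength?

452.9 nm

β = v/c = 112700/299800 = 0.3759.
Relativistic Doppler for wavelength: λ' = λ₀ · √((1 − β)/(1 + β)).
λ' = 672.5 × √(0.6241/1.3759) = 672.5 × 0.67348 ≈ 452.9 nm.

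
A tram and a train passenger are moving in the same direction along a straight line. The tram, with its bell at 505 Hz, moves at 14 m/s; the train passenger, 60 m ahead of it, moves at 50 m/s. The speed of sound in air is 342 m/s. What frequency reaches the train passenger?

450 Hz

The train passenger is ahead, so the tram is moving toward it while the train passenger is moving away from the tram.
With source approaching and observer receding, f' = f · (v − v_o)/(v − v_s).
f' = 505 × (342 − 50)/(342 − 14) = 505 × 292/328 ≈ 450 Hz.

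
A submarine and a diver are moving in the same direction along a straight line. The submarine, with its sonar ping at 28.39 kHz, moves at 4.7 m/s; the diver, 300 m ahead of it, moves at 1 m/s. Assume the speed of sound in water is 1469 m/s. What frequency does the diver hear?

The diver is ahead, so the submarine is moving toward it while the diver is moving away from the submarine.
With source approaching and observer receding, f' = f · (v − v_o)/(v − v_s).
f' = 28.39 × (1469 − 1)/(1469 − 4.7) = 28.39 × 1468/1464.3 ≈ 28.5 kHz.

28.5 kHz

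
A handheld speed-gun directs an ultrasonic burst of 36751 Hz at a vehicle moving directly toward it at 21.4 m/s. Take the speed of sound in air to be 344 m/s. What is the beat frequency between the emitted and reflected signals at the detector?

At the vehicle (a moving observer), f₁ = f₀ · (v + u)/v = 36751 × 365.4/344 ≈ 39037 Hz.
The reflection then acts as a moving source: f₂ = f₁ · v/(v − u) ≈ 41627 Hz.
Beat frequency: |f₂ − f₀| = 2u·f₀/(v − u) = 2 × 21.4 × 36751/322.6 ≈ 4876 Hz.

4876 Hz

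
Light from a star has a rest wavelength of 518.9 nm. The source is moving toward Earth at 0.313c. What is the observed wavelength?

375.3 nm

Relativistic Doppler for wavelength: λ' = λ₀ · √((1 − β)/(1 + β)).
λ' = 518.9 × √(0.6870/1.3130) = 518.9 × 0.72335 ≈ 375.3 nm.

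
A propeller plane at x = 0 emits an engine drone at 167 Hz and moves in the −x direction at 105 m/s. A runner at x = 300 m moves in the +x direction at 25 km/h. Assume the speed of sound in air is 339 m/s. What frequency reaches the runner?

125 Hz

25 km/h = 6.944 m/s.
The observer lies on the +x side, so the source is heading away from the observer and the observer is heading away from the source.
Both move, so f' = f · (v − v_o)/(v + v_s).
f' = 167 × (339 − 6.944)/(339 + 105) = 167 × 332.06/444 ≈ 125 Hz.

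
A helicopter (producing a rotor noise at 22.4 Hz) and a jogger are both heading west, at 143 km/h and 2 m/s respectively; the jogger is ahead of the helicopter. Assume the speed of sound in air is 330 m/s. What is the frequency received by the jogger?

25.3 Hz

143 km/h = 39.72 m/s.
The jogger is ahead, so the helicopter is moving toward it while the jogger is moving away from the helicopter.
Both move, so f' = f · (v − v_o)/(v − v_s).
f' = 22.4 × (330 − 2)/(330 − 39.72) = 22.4 × 328/290.28 ≈ 25.3 Hz.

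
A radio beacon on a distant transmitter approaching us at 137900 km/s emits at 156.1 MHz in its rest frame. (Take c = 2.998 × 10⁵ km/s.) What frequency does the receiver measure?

β = v/c = 137900/299800 = 0.4600.
Relativistic Doppler for frequency: f' = f₀ · √((1 + β)/(1 − β)).
f' = 156.1 × √(1.4600/0.5400) = 156.1 × 1.64424 ≈ 256.7 MHz.

256.7 MHz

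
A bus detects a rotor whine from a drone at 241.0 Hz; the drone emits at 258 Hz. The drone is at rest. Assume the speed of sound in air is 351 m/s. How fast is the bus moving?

23.1 m/s

f' < f, so the bus is receding.
f' = f · (v − v_o)/v ⇒ v_o = v · |f'/f − 1|.
v_o = 351 × |241.0/258 − 1| = 351 × 0.06589 ≈ 23.1 m/s.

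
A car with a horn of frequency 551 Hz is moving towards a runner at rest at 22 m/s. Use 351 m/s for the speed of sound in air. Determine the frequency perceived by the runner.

588 Hz

Moving source, stationary observer: f' = f · v/(v − v_s) since the source is approaching.
f' = 551 × 351/(351 − 22) = 551 × 351/329 ≈ 588 Hz.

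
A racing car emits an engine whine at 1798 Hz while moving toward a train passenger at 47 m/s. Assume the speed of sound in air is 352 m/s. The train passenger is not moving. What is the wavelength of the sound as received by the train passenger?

17.0 cm

Only the source moves, toward the listener, so f' = f · v/(v − v_s).
f' = 1798 × 352/(352 − 47) ≈ 2075 Hz.
λ' = v/f' = 352/2075.07 ≈ 17.0 cm.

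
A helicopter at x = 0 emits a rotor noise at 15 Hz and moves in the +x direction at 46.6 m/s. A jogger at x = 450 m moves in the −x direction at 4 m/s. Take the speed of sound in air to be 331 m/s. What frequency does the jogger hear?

The observer lies on the +x side, so the source is heading toward the observer and the observer is heading toward the source.
With source approaching and observer approaching, f' = f · (v + v_o)/(v − v_s).
f' = 15 × (331 + 4)/(331 − 46.6) = 15 × 335/284.4 ≈ 17.7 Hz.

17.7 Hz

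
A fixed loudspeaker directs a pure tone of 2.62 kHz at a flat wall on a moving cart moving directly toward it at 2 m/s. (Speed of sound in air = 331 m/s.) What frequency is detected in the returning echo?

At the flat wall on a moving cart (a moving observer), f₁ = f₀ · (v + u)/v = 2.62 × 333/331 ≈ 2.64 kHz.
On reflection it acts as a source moving toward the stationary detector: f₂ = f₁ · v/(v − u) = 2.64 × 331/329 ≈ 2.65 kHz.
Equivalently f₂ = f₀ · (v + u)/(v − u).

2.65 kHz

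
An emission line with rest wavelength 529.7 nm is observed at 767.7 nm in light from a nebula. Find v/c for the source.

λ'/λ₀ = 1.4493 > 1 (redshift), so the source is receding.
λ'/λ₀ = √((1 + β)/(1 − β)) for a receding source ⇒ β = (r² − 1)/(r² + 1) with r = λ'/λ₀.
β = (2.1005 − 1)/(2.1005 + 1) ≈ 0.355.

0.355c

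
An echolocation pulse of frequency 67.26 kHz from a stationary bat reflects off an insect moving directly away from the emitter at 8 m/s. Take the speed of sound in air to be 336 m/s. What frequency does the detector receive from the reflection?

The insect first receives the wave as a moving observer: f₁ = f₀ · (v − u)/v = 67.26 × (336 − 8)/336 ≈ 65.7 kHz.
On reflection it acts as a source moving away from the stationary detector: f₂ = f₁ · v/(v + u) = 65.7 × 336/344 ≈ 64.1 kHz.
Equivalently f₂ = f₀ · (v − u)/(v + u).

64.1 kHz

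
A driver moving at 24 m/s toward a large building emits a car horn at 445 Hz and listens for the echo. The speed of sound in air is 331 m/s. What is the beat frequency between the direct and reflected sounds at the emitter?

The large building receives the sound from a moving source: f₁ = f₀ · v/(v − v_e) = 445 × 331/307 ≈ 479.8 Hz.
On the return leg the driver is a moving observer: f₂ = f₁ · (v + v_e)/v = 479.8 × 355/331 ≈ 514.6 Hz.
Equivalently f₂ = f₀ · (v + v_e)/(v − v_e).
Beat against the emitted tone: |f₂ − f₀| = 2v_e·f₀/(v − v_e) = 2 × 24 × 445/307 ≈ 70 Hz.

70 Hz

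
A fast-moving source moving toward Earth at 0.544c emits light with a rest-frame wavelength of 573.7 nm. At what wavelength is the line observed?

Relativistic Doppler for wavelength: λ' = λ₀ · √((1 − β)/(1 + β)).
λ' = 573.7 × √(0.4560/1.5440) = 573.7 × 0.54345 ≈ 311.8 nm.

311.8 nm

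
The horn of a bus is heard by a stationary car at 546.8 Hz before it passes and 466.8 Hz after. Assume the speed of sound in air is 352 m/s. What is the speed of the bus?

28 m/s

f₁/f₂ = (v + v_s)/(v − v_s), so v_s = v · (f₁ − f₂)/(f₁ + f₂).
v_s = 352 × (546.8 − 466.8)/(546.8 + 466.8) = 352 × 80.0/1013.6 ≈ 28 m/s.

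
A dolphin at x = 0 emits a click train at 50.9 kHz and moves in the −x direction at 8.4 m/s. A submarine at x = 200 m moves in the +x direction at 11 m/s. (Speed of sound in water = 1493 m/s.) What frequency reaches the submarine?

The observer lies on the +x side, so the source is heading away from the observer and the observer is heading away from the source.
Both move, so f' = f · (v − v_o)/(v + v_s).
f' = 50.9 × (1493 − 11)/(1493 + 8.4) = 50.9 × 1482/1501.4 ≈ 50.2 kHz.

50.2 kHz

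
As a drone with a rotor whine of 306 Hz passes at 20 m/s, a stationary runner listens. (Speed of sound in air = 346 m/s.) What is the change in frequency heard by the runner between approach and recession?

35.5 Hz

Approaching: f₁ = f · v/(v − v_s) = 306 × 346/326 ≈ 324.8 Hz.
Receding: f₂ = f · v/(v + v_s) = 306 × 346/366 ≈ 289.3 Hz.
Drop: f₁ − f₂ = 2f·v·v_s/(v² − v_s²) = 2 × 306 × 346 × 20/(346² − 20²) ≈ 35.5 Hz.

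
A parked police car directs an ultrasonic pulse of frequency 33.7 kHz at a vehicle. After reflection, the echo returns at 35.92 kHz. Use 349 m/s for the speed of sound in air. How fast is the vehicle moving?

11.1 m/s

Double Doppler shift off a moving reflector: f₂ = f₀ · (v + u)/(v − u) (u > 0 toward emitter).
Rearranging, u = v · (f₂ − f₀)/(f₂ + f₀) = 349 × 2.22/69.62 ≈ 11.1 m/s.
So the vehicle is moving at 11.1 m/s toward the emitter.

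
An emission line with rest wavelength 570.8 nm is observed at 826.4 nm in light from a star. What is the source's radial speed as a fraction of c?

0.354c

λ'/λ₀ = 1.4478 > 1 (redshift), so the source is receding.
λ'/λ₀ = √((1 + β)/(1 − β)) for a receding source ⇒ β = (r² − 1)/(r² + 1) with r = λ'/λ₀.
β = (2.0961 − 1)/(2.0961 + 1) ≈ 0.354.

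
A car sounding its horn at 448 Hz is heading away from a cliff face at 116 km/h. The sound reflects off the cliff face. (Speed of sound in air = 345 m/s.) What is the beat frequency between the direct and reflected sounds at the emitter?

77 Hz

116 km/h = 32.22 m/s.
The cliff face receives the sound from a moving source: f₁ = f₀ · v/(v + v_e) = 448 × 345/377.22 ≈ 409.7 Hz.
On the return leg the car is a moving observer: f₂ = f₁ · (v − v_e)/v = 409.7 × 312.78/345 ≈ 371.5 Hz.
Beat against the emitted tone: |f₂ − f₀| = 2v_e·f₀/(v + v_e) = 2 × 32.22 × 448/377.22 ≈ 77 Hz.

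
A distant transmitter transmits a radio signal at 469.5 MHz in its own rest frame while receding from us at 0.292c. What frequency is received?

347.6 MHz

Relativistic Doppler for frequency: f' = f₀ · √((1 − β)/(1 + β)).
f' = 469.5 × √(0.7080/1.2920) = 469.5 × 0.74026 ≈ 347.6 MHz.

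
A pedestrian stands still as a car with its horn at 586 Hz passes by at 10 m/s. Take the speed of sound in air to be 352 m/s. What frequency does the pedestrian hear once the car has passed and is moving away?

570 Hz

Receding: f₂ = f · v/(v + v_s) = 586 × 352/362 ≈ 570 Hz.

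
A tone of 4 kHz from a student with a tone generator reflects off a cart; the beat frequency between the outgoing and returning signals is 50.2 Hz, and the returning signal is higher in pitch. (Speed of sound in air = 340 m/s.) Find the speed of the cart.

2.12 m/s

Double Doppler shift off a moving reflector: f₂ = f₀ · (v + u)/(v − u) (u > 0 toward emitter).
Returning signal is higher, so f₂ = f₀ + Δf = 4000 + 50.2 = 4050.2 Hz.
Rearranging, u = v · (f₂ − f₀)/(f₂ + f₀) = 340 × 50.2/8050.2 ≈ 2.12 m/s.
So the cart is moving at 2.12 m/s toward the emitter.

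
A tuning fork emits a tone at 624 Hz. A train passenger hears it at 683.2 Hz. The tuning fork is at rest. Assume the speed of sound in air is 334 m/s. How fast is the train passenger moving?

f' > f, so the train passenger is approaching.
f' = f · (v + v_o)/v ⇒ v_o = v · |f'/f − 1|.
v_o = 334 × |683.2/624 − 1| = 334 × 0.09487 ≈ 32 m/s.

32 m/s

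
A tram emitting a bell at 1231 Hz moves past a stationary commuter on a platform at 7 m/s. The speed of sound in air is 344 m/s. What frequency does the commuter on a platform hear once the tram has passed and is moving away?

1206 Hz

Receding: f₂ = f · v/(v + v_s) = 1231 × 344/351 ≈ 1206 Hz.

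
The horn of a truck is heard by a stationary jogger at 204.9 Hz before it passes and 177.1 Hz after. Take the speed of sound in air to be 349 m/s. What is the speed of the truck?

f₁/f₂ = (v + v_s)/(v − v_s), so v_s = v · (f₁ − f₂)/(f₁ + f₂).
v_s = 349 × (204.9 − 177.1)/(204.9 + 177.1) = 349 × 27.8/382.0 ≈ 25 m/s.

25 m/s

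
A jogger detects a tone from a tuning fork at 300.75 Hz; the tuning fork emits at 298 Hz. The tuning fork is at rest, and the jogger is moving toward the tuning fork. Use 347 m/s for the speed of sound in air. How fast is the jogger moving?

f' = f · (v + v_o)/v ⇒ v_o = v · |f'/f − 1|.
v_o = 347 × |300.75/298 − 1| = 347 × 0.009228 ≈ 3.2 m/s.

3.2 m/s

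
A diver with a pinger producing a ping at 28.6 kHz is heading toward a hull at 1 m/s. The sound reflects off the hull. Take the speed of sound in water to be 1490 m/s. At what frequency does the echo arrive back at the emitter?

28.6 kHz

The hull receives the sound from a moving source: f₁ = f₀ · v/(v − v_e) = 28.6 × 1490/1489 ≈ 28.6 kHz.
On the return leg the diver with a pinger is a moving observer: f₂ = f₁ · (v + v_e)/v = 28.6 × 1491/1490 ≈ 28.6 kHz.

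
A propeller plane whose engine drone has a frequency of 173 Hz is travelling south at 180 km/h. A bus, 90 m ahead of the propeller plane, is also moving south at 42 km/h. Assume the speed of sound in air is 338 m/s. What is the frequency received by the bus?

180 km/h = 50 m/s; 42 km/h = 11.67 m/s.
The bus is ahead, so the propeller plane is moving toward it while the bus is moving away from the propeller plane.
Both move, so f' = f · (v − v_o)/(v − v_s).
f' = 173 × (338 − 11.67)/(338 − 50) = 173 × 326.33/288 ≈ 196 Hz.

196 Hz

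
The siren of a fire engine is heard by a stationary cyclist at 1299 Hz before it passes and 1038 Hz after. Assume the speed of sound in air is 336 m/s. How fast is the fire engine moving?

f₁/f₂ = (v + v_s)/(v − v_s), so v_s = v · (f₁ − f₂)/(f₁ + f₂).
v_s = 336 × (1299 − 1038)/(1299 + 1038) = 336 × 261/2337 ≈ 38 m/s.

38 m/s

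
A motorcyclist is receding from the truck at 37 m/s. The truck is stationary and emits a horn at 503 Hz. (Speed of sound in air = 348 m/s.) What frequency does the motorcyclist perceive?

450 Hz

Moving observer, stationary source: f' = f · (v − v_o)/v.
f' = 503 × (348 − 37)/348 = 503 × 311/348 ≈ 450 Hz.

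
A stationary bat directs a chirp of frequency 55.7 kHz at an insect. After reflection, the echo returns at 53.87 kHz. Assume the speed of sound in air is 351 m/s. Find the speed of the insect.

Double Doppler shift off a moving reflector: f₂ = f₀ · (v + u)/(v − u) (u > 0 toward emitter).
Rearranging, u = v · (f₂ − f₀)/(f₂ + f₀) = 351 × -1.83/109.57 ≈ -5.9 m/s.
So the insect is moving at 5.9 m/s away from the emitter.

5.9 m/s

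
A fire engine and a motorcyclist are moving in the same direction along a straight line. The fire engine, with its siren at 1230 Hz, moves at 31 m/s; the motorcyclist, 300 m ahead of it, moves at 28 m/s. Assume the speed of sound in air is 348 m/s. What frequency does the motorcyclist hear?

The motorcyclist is ahead, so the fire engine is moving toward it while the motorcyclist is moving away from the fire engine.
With source approaching and observer receding, f' = f · (v − v_o)/(v − v_s).
f' = 1230 × (348 − 28)/(348 − 31) = 1230 × 320/317 ≈ 1242 Hz.

1242 Hz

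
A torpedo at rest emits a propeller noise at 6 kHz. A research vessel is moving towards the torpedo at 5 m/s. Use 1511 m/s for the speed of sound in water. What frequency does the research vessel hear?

6.02 kHz

Moving observer, stationary source: f' = f · (v + v_o)/v.
f' = 6 × (1511 + 5)/1511 = 6 × 1516/1511 ≈ 6.02 kHz.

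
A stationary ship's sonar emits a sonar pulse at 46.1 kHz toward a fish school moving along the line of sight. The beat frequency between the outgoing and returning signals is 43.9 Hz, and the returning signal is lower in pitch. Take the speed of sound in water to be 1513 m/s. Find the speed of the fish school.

Double Doppler shift off a moving reflector: f₂ = f₀ · (v + u)/(v − u) (u > 0 toward emitter).
Returning signal is lower, so f₂ = f₀ − Δf = 46100 − 43.9 = 46056.1 Hz.
Rearranging, u = v · (f₂ − f₀)/(f₂ + f₀) = 1513 × -43.9/92156.1 ≈ -0.72 m/s.
So the fish school is moving at 0.72 m/s away from the emitter.

0.72 m/s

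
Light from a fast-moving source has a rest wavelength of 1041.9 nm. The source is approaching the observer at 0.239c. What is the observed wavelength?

Relativistic Doppler for wavelength: λ' = λ₀ · √((1 − β)/(1 + β)).
λ' = 1041.9 × √(0.7610/1.2390) = 1041.9 × 0.78371 ≈ 816.5 nm.

816.5 nm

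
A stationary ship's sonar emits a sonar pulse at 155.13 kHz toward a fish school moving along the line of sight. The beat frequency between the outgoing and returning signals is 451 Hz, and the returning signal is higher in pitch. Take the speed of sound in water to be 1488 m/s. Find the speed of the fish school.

Double Doppler shift off a moving reflector: f₂ = f₀ · (v + u)/(v − u) (u > 0 toward emitter).
Returning signal is higher, so f₂ = f₀ + Δf = 155130 + 451 = 155581 Hz.
Rearranging, u = v · (f₂ − f₀)/(f₂ + f₀) = 1488 × 451/310711 ≈ 2.16 m/s.
So the fish school is moving at 2.16 m/s toward the emitter.

2.16 m/s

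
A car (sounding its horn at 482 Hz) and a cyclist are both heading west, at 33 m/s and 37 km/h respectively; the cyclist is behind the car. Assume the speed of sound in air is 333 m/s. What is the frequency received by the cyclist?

452 Hz

37 km/h = 10.28 m/s.
The cyclist is behind, so the car is moving away from it while the cyclist is moving toward the car.
General Doppler shift: f' = f · (v + v_o)/(v + v_s).
f' = 482 × (333 + 10.28)/(333 + 33) = 482 × 343.28/366 ≈ 452 Hz.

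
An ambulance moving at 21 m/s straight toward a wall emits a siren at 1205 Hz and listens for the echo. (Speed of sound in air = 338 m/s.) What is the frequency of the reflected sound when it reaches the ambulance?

1365 Hz

The wall receives the sound from a moving source: f₁ = f₀ · v/(v − v_e) = 1205 × 338/317 ≈ 1285 Hz.
On the return leg the ambulance is a moving observer: f₂ = f₁ · (v + v_e)/v = 1285 × 359/338 ≈ 1365 Hz.
Equivalently f₂ = f₀ · (v + v_e)/(v − v_e).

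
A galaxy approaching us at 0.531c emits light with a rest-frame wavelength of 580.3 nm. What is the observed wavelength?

Relativistic Doppler for wavelength: λ' = λ₀ · √((1 − β)/(1 + β)).
λ' = 580.3 × √(0.4690/1.5310) = 580.3 × 0.55348 ≈ 321.2 nm.

321.2 nm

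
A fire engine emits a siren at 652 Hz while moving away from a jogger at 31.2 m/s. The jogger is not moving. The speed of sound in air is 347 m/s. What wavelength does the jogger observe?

58.0 cm

With the source moving away from a stationary observer, f' = f · v/(v + v_s).
f' = 652 × 347/(347 + 31.2) ≈ 598 Hz.
λ' = v/f' = 347/598.213 ≈ 58.0 cm.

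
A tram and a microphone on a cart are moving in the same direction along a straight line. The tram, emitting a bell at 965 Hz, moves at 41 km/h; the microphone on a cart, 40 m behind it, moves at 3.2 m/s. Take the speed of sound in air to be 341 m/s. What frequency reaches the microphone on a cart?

943 Hz

41 km/h = 11.39 m/s.
The microphone on a cart is behind, so the tram is moving away from it while the microphone on a cart is moving toward the tram.
Both move, so f' = f · (v + v_o)/(v + v_s).
f' = 965 × (341 + 3.2)/(341 + 11.39) = 965 × 344.2/352.39 ≈ 943 Hz.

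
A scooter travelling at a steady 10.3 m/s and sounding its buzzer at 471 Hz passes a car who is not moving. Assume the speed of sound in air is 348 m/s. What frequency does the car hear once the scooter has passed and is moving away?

Receding: f₂ = f · v/(v + v_s) = 471 × 348/358.3 ≈ 457 Hz.

457 Hz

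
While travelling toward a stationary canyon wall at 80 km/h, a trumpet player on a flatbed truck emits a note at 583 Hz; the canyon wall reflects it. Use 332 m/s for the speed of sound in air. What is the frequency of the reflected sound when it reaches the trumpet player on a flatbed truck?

667 Hz

80 km/h = 22.22 m/s.
The canyon wall receives the sound from a moving source: f₁ = f₀ · v/(v − v_e) = 583 × 332/309.78 ≈ 625 Hz.
On the return leg the trumpet player on a flatbed truck is a moving observer: f₂ = f₁ · (v + v_e)/v = 625 × 354.22/332 ≈ 667 Hz.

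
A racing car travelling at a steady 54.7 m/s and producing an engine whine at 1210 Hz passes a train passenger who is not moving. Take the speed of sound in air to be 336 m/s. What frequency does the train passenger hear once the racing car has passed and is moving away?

Receding: f₂ = f · v/(v + v_s) = 1210 × 336/390.7 ≈ 1041 Hz.

1041 Hz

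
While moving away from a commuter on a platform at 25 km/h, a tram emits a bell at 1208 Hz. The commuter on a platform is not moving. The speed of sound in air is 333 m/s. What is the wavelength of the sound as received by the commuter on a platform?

25 km/h = 6.944 m/s.
With the source moving away from a stationary observer, f' = f · v/(v + v_s).
f' = 1208 × 333/(333 + 6.944) ≈ 1183 Hz.
λ' = v/f' = 333/1183.32 ≈ 28.1 cm.

28.1 cm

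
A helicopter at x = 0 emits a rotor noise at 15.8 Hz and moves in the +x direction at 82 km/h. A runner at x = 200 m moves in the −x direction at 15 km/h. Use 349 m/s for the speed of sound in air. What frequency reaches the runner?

82 km/h = 22.78 m/s; 15 km/h = 4.167 m/s.
The observer lies on the +x side, so the source is heading toward the observer and the observer is heading toward the source.
General Doppler shift: f' = f · (v + v_o)/(v − v_s).
f' = 15.8 × (349 + 4.167)/(349 − 22.78) = 15.8 × 353.17/326.22 ≈ 17.1 Hz.

17.1 Hz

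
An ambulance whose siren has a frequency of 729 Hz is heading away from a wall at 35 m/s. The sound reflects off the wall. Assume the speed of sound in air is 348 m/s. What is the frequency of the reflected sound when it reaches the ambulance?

596 Hz

The wall receives the sound from a moving source: f₁ = f₀ · v/(v + v_e) = 729 × 348/383 ≈ 662 Hz.
On the return leg the ambulance is a moving observer: f₂ = f₁ · (v − v_e)/v = 662 × 313/348 ≈ 596 Hz.
Equivalently f₂ = f₀ · (v − v_e)/(v + v_e).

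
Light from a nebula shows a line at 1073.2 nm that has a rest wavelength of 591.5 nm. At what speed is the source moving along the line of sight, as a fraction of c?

λ'/λ₀ = 1.8144 > 1 (redshift), so the source is receding.
λ'/λ₀ = √((1 + β)/(1 − β)) for a receding source ⇒ β = (r² − 1)/(r² + 1) with r = λ'/λ₀.
β = (3.2919 − 1)/(3.2919 + 1) ≈ 0.534.

0.534c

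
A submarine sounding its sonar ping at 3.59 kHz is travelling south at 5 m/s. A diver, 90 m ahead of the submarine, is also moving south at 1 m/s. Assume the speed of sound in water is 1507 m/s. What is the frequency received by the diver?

3.60 kHz

The diver is ahead, so the submarine is moving toward it while the diver is moving away from the submarine.
General Doppler shift: f' = f · (v − v_o)/(v − v_s).
f' = 3.59 × (1507 − 1)/(1507 − 5) = 3.59 × 1506/1502 ≈ 3.60 kHz.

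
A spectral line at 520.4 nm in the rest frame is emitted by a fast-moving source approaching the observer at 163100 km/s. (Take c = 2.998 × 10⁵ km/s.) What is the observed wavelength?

282.8 nm

β = v/c = 163100/299800 = 0.5440.
Relativistic Doppler for wavelength: λ' = λ₀ · √((1 − β)/(1 + β)).
λ' = 520.4 × √(0.4560/1.5440) = 520.4 × 0.54343 ≈ 282.8 nm.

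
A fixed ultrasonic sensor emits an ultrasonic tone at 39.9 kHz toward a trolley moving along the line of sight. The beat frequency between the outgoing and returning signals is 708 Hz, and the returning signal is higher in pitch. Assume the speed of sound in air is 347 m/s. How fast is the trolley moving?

Double Doppler shift off a moving reflector: f₂ = f₀ · (v + u)/(v − u) (u > 0 toward emitter).
Returning signal is higher, so f₂ = f₀ + Δf = 39900 + 708 = 40608 Hz.
Rearranging, u = v · (f₂ − f₀)/(f₂ + f₀) = 347 × 708/80508 ≈ 3.1 m/s.
So the trolley is moving at 3.1 m/s toward the emitter.

3.1 m/s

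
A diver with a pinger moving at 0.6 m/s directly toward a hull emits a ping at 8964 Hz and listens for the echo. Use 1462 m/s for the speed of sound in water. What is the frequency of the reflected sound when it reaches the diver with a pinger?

8971 Hz

The hull receives the sound from a moving source: f₁ = f₀ · v/(v − v_e) = 8964 × 1462/1461.4 ≈ 8968 Hz.
On the return leg the diver with a pinger is a moving observer: f₂ = f₁ · (v + v_e)/v = 8968 × 1462.6/1462 ≈ 8971 Hz.
Equivalently f₂ = f₀ · (v + v_e)/(v − v_e).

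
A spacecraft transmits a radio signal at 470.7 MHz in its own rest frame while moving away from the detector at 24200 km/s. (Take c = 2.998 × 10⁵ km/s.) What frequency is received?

434.1 MHz

β = v/c = 24200/299800 = 0.0807.
Relativistic Doppler for frequency: f' = f₀ · √((1 − β)/(1 + β)).
f' = 470.7 × √(0.9193/1.0807) = 470.7 × 0.92229 ≈ 434.1 MHz.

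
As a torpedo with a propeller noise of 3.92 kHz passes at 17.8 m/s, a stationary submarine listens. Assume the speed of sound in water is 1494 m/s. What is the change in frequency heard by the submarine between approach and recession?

Approaching: f₁ = f · v/(v − v_s) = 3.92 × 1494/1476.2 ≈ 3.9673 kHz.
Receding: f₂ = f · v/(v + v_s) = 3.92 × 1494/1511.8 ≈ 3.8738 kHz.
Drop: f₁ − f₂ = 2f·v·v_s/(v² − v_s²) = 2 × 3.92 × 1494 × 17.8/(1494² − 17.8²) ≈ 0.0934 kHz.

0.0934 kHz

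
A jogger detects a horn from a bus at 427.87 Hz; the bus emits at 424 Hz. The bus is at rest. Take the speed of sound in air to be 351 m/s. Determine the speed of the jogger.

3.2 m/s

f' > f, so the jogger is approaching.
f' = f · (v + v_o)/v ⇒ v_o = v · |f'/f − 1|.
v_o = 351 × |427.87/424 − 1| = 351 × 0.009127 ≈ 3.2 m/s.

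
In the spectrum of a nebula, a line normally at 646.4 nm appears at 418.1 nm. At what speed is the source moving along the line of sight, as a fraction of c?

0.410c

λ'/λ₀ = 0.6468 < 1 (blueshift), so the source is approaching.
λ'/λ₀ = √((1 − β)/(1 + β)) for an approaching source ⇒ β = (1 − r²)/(1 + r²) with r = λ'/λ₀.
β = (1 − 0.4184)/(1 + 0.4184) ≈ 0.410.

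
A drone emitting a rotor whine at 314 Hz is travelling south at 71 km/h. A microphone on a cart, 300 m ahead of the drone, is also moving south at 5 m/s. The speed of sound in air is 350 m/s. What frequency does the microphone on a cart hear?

328 Hz

71 km/h = 19.72 m/s.
The microphone on a cart is ahead, so the drone is moving toward it while the microphone on a cart is moving away from the drone.
With source approaching and observer receding, f' = f · (v − v_o)/(v − v_s).
f' = 314 × (350 − 5)/(350 − 19.72) = 314 × 345/330.28 ≈ 328 Hz.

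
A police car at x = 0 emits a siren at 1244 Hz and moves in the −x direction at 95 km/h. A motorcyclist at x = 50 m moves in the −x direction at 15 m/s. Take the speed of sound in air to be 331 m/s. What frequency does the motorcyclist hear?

95 km/h = 26.39 m/s.
The observer lies on the +x side, so the source is heading away from the observer and the observer is heading toward the source.
With source receding and observer approaching, f' = f · (v + v_o)/(v + v_s).
f' = 1244 × (331 + 15)/(331 + 26.39) = 1244 × 346/357.39 ≈ 1204 Hz.

1204 Hz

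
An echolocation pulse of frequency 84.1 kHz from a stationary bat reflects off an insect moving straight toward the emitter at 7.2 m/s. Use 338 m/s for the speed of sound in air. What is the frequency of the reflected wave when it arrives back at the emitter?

At the insect (a moving observer), f₁ = f₀ · (v + u)/v = 84.1 × 345.2/338 ≈ 85.9 kHz.
The reflection then acts as a moving source: f₂ = f₁ · v/(v − u) ≈ 87.8 kHz.
Equivalently f₂ = f₀ · (v + u)/(v − u).

87.8 kHz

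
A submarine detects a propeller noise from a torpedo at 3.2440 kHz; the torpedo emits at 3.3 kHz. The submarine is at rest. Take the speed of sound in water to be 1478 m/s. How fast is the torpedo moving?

26 m/s

f' < f, so the torpedo is receding.
f' = f · v/(v + v_s) ⇒ v_s = v · |1 − f/f'|.
v_s = 1478 × |1 − 3.3/3.2440| = 1478 × 0.01726 ≈ 26 m/s.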